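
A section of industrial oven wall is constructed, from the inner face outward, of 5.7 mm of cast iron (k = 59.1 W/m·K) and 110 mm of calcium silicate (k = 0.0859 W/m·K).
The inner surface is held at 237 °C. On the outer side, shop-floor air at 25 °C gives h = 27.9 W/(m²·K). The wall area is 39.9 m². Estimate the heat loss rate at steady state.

Treating each layer as a thermal resistance in series:
R_cast iron = L/(kA) = 0.0057/(59.1×39.9) = 2.417×10^-6 K/W
R_calcium silicate = L/(kA) = 0.11/(0.0859×39.9) = 0.03209 K/W
R_outer film = 1/(h_o·A) = 1/(27.9×39.9) = 8.983×10^-4 K/W
R_total = 0.03299 K/W
Q = ΔT / R_total = 212 / 0.03299

Q ≈ 6430 W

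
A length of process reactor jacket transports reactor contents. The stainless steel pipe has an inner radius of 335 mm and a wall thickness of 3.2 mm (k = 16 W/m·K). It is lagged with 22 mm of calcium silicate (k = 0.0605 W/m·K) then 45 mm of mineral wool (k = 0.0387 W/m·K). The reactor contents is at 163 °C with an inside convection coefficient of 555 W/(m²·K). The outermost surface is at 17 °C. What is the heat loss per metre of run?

Per-layer cylindrical resistances, series-summed:
R_inner film = 1/(h_i·2πr₁L) = 1/(555×2π×0.335×1) = 8.56×10^-4 K/W
R_stainless steel pipe wall = ln(338.2/335)/(2π×16×1) = 9.457×10^-5 K/W
R_calcium silicate = ln(360.2/338.2)/(2π×0.0605×1) = 0.1658 K/W
R_mineral wool = ln(405.2/360.2)/(2π×0.0387×1) = 0.4841 K/W
R_total = 0.6509 K/W
Q = ΔT/R_total = 146/0.6509

q′ ≈ 224 W/m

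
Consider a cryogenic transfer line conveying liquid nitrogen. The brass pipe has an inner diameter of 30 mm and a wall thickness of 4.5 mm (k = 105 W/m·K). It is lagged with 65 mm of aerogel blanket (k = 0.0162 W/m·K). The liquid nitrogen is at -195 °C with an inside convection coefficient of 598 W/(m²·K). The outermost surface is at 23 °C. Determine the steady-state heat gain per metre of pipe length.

q′ ≈ 15.1 W/m

For a radial system each layer contributes R = ln(r_out/r_in)/(2πkL); films add R = 1/(hA).
R_inner film = 1/(h_i·2πr₁L) = 1/(598×2π×0.015×1) = 0.01774 K/W
R_brass pipe wall = ln(19.5/15)/(2π×105×1) = 3.977×10^-4 K/W
R_aerogel blanket = ln(84.5/19.5)/(2π×0.0162×1) = 14.41 K/W
R_total = 14.42 K/W
Q = ΔT/R_total = 218/14.42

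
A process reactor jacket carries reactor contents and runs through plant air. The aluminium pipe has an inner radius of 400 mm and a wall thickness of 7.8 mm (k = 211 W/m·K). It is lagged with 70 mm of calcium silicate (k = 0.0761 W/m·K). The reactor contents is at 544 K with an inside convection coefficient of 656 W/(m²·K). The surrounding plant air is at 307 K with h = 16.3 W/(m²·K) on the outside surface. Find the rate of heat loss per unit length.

q′ ≈ 673 W/m

Per-layer cylindrical resistances, series-summed:
R_inner film = 1/(h_i·2πr₁L) = 1/(656×2π×0.4×1) = 6.065×10^-4 K/W
R_aluminium pipe wall = ln(407.8/400)/(2π×211×1) = 1.457×10^-5 K/W
R_calcium silicate = ln(477.8/407.8)/(2π×0.0761×1) = 0.3313 K/W
R_outer film = 1/(h_o·2πr_oL) = 1/(16.3×2π×0.4778×1) = 0.02044 K/W
R_total = 0.3524 K/W
Q = ΔT/R_total = 237/0.3524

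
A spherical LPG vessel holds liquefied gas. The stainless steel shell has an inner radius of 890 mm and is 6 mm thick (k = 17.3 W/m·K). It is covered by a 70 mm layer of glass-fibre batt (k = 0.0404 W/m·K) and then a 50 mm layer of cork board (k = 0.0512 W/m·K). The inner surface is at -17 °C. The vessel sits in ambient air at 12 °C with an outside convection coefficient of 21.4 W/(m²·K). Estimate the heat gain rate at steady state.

Q ≈ 120 W

For a spherical shell R = (1/r₁ − 1/r₂)/(4πk); film R = 1/(h·4πr²). In series:
R_stainless steel shell = (1/0.89 − 1/0.896)/(4π×17.3) = 3.461×10^-5 K/W
R_glass-fibre batt = (1/0.896 − 1/0.966)/(4π×0.0404) = 0.1593 K/W
R_cork board = (1/0.966 − 1/1.016)/(4π×0.0512) = 0.07918 K/W
R_outer film = 1/(h·4πr_o²) = 1/(21.4×4π×1.016²) = 0.003602 K/W
R_total = 0.2421 K/W
Q = ΔT/R_total = 29/0.2421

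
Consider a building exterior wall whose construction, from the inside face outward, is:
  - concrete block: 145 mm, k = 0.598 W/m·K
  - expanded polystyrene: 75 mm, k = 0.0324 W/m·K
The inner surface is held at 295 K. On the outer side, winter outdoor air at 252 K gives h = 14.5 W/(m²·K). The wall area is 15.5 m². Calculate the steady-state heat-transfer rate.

Q ≈ 254 W

Model the wall as resistances in series:
R_concrete block = L/(kA) = 0.145/(0.598×15.5) = 0.01564 K/W
R_expanded polystyrene = L/(kA) = 0.075/(0.0324×15.5) = 0.1493 K/W
R_outer film = 1/(h_o·A) = 1/(14.5×15.5) = 0.004449 K/W
R_total = 0.1694 K/W
Q = ΔT / R_total = 43 / 0.1694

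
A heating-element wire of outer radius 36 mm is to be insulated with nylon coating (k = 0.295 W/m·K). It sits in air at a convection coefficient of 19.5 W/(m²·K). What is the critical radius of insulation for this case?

For a cylinder r_cr = k/h = 0.295/19.5
r_cr = 15.1 mm; since the bare radius (36 mm) is above r_cr, any added insulation will reduce heat loss.

r_cr ≈ 15.1 mm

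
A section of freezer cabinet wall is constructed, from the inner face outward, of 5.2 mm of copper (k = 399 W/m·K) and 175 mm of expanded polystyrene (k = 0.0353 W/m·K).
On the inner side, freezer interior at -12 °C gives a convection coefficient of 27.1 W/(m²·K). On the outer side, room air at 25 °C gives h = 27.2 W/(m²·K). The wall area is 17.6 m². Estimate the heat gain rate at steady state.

Q ≈ 129 W

Thermal resistances in series:
R_inner film = 1/(h_i·A) = 1/(27.1×17.6) = 0.002097 K/W
R_copper = L/(kA) = 0.0052/(399×17.6) = 7.405×10^-7 K/W
R_expanded polystyrene = L/(kA) = 0.175/(0.0353×17.6) = 0.2817 K/W
R_outer film = 1/(h_o·A) = 1/(27.2×17.6) = 0.002089 K/W
R_total = 0.2859 K/W
Q = ΔT / R_total = 37 / 0.2859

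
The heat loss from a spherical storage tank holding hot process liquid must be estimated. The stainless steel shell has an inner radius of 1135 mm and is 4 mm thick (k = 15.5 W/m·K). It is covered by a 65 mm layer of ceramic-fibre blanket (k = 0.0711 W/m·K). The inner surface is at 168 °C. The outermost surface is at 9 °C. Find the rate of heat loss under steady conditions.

Radial (spherical) resistances in series:
R_stainless steel shell = (1/1.135 − 1/1.139)/(4π×15.5) = 1.589×10^-5 K/W
R_ceramic-fibre blanket = (1/1.139 − 1/1.204)/(4π×0.0711) = 0.05305 K/W
R_total = 0.05307 K/W
Q = ΔT/R_total = 159/0.05307

Q ≈ 3000 W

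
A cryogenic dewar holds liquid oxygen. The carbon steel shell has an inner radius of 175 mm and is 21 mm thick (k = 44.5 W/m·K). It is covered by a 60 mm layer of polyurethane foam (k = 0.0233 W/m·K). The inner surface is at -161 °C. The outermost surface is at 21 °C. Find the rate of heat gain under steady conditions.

Q ≈ 44.6 W

Radial (spherical) resistances in series:
R_carbon steel shell = (1/0.175 − 1/0.196)/(4π×44.5) = 0.001095 K/W
R_polyurethane foam = (1/0.196 − 1/0.256)/(4π×0.0233) = 4.084 K/W
R_total = 4.085 K/W
Q = ΔT/R_total = 182/4.085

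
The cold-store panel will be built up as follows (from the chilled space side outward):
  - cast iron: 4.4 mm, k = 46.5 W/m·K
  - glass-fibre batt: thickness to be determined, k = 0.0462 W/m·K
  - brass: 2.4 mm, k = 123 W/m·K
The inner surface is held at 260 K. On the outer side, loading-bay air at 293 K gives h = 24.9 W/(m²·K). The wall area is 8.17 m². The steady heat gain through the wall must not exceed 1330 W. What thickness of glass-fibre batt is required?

L ≈ 7.5 mm

Thermal resistances in series:
R_cast iron = L/(kA) = 0.0044/(46.5×8.17) = 1.158×10^-5 K/W
R_brass = L/(kA) = 0.0024/(123×8.17) = 2.388×10^-6 K/W
R_outer film = 1/(h_o·A) = 1/(24.9×8.17) = 0.004916 K/W
Sum of the known resistances R_other = 0.00493 K/W
Required total resistance R_tot = ΔT/Q_allow = 33/1330 = 0.02481 K/W
R_glass-fibre batt = R_tot − R_other = 0.01988 K/W
L = R·k·A = 0.01988×0.0462×8.17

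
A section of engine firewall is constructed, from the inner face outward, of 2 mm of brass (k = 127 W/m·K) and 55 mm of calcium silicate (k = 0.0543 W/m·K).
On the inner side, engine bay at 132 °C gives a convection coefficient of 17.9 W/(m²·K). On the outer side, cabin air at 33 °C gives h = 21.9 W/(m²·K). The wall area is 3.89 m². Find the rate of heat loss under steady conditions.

Q ≈ 346 W

Thermal resistances in series:
R_inner film = 1/(h_i·A) = 1/(17.9×3.89) = 0.01436 K/W
R_brass = L/(kA) = 0.002/(127×3.89) = 4.048×10^-6 K/W
R_calcium silicate = L/(kA) = 0.055/(0.0543×3.89) = 0.2604 K/W
R_outer film = 1/(h_o·A) = 1/(21.9×3.89) = 0.01174 K/W
R_total = 0.2865 K/W
Q = ΔT / R_total = 99 / 0.2865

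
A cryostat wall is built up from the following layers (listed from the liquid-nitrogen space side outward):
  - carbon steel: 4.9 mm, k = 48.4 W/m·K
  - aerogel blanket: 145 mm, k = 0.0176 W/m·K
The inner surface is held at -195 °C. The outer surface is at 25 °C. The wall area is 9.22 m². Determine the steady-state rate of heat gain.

Model the wall as resistances in series:
R_carbon steel = L/(kA) = 0.0049/(48.4×9.22) = 1.098×10^-5 K/W
R_aerogel blanket = L/(kA) = 0.145/(0.0176×9.22) = 0.8936 K/W
R_total = 0.8936 K/W
Q = ΔT / R_total = 220 / 0.8936

Q ≈ 246 W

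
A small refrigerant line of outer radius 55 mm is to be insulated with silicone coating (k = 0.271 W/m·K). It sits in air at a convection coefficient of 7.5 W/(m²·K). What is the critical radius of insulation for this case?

r_cr ≈ 36.1 mm

For a cylinder r_cr = k/h = 0.271/7.5
r_cr = 36.1 mm; since the bare radius (55 mm) is above r_cr, any added insulation will reduce heat loss.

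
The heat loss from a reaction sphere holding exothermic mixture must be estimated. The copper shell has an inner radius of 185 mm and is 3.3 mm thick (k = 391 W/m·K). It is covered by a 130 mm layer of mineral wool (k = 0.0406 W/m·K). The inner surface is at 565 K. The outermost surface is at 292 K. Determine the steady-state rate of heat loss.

Q ≈ 64.2 W

For a spherical shell R = (1/r₁ − 1/r₂)/(4πk); film R = 1/(h·4πr²). In series:
R_copper shell = (1/0.185 − 1/0.1883)/(4π×391) = 1.928×10^-5 K/W
R_mineral wool = (1/0.1883 − 1/0.3183)/(4π×0.0406) = 4.251 K/W
R_total = 4.251 K/W
Q = ΔT/R_total = 273/4.251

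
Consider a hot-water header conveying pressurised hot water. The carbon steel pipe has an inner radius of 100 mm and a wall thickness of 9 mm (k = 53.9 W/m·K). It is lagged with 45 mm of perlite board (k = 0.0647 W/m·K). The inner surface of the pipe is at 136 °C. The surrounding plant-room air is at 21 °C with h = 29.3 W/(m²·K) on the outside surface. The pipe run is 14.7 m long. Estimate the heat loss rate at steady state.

Cylindrical conduction, so R = ln(r₂/r₁)/(2πkL) per layer, in series:
R_carbon steel pipe wall = ln(109/100)/(2π×53.9×14.7) = 1.731×10^-5 K/W
R_perlite board = ln(154/109)/(2π×0.0647×14.7) = 0.05783 K/W
R_outer film = 1/(h_o·2πr_oL) = 1/(29.3×2π×0.154×14.7) = 0.002399 K/W
R_total = 0.06025 K/W
Q = ΔT/R_total = 115/0.06025

Q ≈ 1910 W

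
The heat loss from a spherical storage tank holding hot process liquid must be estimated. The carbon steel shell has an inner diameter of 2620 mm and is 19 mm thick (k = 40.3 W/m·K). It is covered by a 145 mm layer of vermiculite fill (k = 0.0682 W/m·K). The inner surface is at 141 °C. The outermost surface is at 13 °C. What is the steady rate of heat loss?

Q ≈ 1480 W

Radial (spherical) resistances in series:
R_carbon steel shell = (1/1.31 − 1/1.329)/(4π×40.3) = 2.155×10^-5 K/W
R_vermiculite fill = (1/1.329 − 1/1.474)/(4π×0.0682) = 0.08637 K/W
R_total = 0.08639 K/W
Q = ΔT/R_total = 128/0.08639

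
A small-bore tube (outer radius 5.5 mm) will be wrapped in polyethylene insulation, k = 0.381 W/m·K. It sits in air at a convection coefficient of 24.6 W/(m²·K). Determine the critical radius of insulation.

r_cr ≈ 15.5 mm

For a cylinder r_cr = k/h = 0.381/24.6
r_cr = 15.5 mm; since the bare radius (5.5 mm) is below r_cr, adding a thin layer of insulation will *increase* heat loss.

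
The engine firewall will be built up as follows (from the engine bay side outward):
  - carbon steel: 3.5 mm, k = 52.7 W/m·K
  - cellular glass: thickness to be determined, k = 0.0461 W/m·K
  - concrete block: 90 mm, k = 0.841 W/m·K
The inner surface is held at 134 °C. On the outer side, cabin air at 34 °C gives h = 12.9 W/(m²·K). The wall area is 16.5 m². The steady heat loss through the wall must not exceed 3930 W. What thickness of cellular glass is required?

L ≈ 10.8 mm

Model the wall as resistances in series:
R_carbon steel = L/(kA) = 0.0035/(52.7×16.5) = 4.025×10^-6 K/W
R_concrete block = L/(kA) = 0.09/(0.841×16.5) = 0.006486 K/W
R_outer film = 1/(h_o·A) = 1/(12.9×16.5) = 0.004698 K/W
Sum of the known resistances R_other = 0.01119 K/W
Required total resistance R_tot = ΔT/Q_allow = 100/3930 = 0.02545 K/W
R_cellular glass = R_tot − R_other = 0.01426 K/W
L = R·k·A = 0.01426×0.0461×16.5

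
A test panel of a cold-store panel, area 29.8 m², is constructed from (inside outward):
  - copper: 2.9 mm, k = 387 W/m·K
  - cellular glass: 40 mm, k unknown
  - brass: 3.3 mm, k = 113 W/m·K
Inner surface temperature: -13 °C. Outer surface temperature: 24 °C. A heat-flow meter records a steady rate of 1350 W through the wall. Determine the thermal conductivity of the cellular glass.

k ≈ 0.049 W/(m·K)

Treating each layer as a thermal resistance in series:
R_copper = L/(kA) = 0.0029/(387×29.8) = 2.515×10^-7 K/W
R_brass = L/(kA) = 0.0033/(113×29.8) = 9.8×10^-7 K/W
Sum of known resistances R_other = 1.231×10^-6 K/W
Total R = ΔT/Q = 37/1350 = 0.02741 K/W
R_cellular glass = R_total − R_other = 0.02741 K/W
k = L/(R·A) = 0.04/(0.02741×29.8)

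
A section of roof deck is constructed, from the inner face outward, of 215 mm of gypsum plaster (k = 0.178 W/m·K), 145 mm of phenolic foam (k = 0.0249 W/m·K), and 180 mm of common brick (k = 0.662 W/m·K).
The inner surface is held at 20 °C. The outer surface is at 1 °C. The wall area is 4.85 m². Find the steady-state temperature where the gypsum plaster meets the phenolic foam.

T ≈ 16.9 °C

Treating each layer as a thermal resistance in series:
R_gypsum plaster = L/(kA) = 0.215/(0.178×4.85) = 0.249 K/W
R_phenolic foam = L/(kA) = 0.145/(0.0249×4.85) = 1.201 K/W
R_common brick = L/(kA) = 0.18/(0.662×4.85) = 0.05606 K/W
R_total = 1.506 K/W;  Q = ΔT/R_total = 19/1.506 = 12.62 W
T_interface = T_inner − Q·ΣR(inner→interface) = 20 − 12.6×0.249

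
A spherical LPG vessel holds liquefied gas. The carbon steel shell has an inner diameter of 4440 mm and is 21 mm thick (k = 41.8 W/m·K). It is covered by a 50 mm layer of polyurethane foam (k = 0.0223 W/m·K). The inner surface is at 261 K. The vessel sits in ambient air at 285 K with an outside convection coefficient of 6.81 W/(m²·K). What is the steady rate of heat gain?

Q ≈ 649 W

Radial (spherical) resistances in series:
R_carbon steel shell = (1/2.22 − 1/2.241)/(4π×41.8) = 8.036×10^-6 K/W
R_polyurethane foam = (1/2.241 − 1/2.291)/(4π×0.0223) = 0.03475 K/W
R_outer film = 1/(h·4πr_o²) = 1/(6.81×4π×2.291²) = 0.002226 K/W
R_total = 0.03699 K/W
Q = ΔT/R_total = 24/0.03699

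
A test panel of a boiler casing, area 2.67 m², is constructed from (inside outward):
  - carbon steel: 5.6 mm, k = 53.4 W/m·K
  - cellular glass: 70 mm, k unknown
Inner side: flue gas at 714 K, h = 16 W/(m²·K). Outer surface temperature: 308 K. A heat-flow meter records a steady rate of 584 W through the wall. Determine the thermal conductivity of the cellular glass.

Thermal resistances in series:
R_inner film = 1/(h_i·A) = 1/(16×2.67) = 0.02341 K/W
R_carbon steel = L/(kA) = 0.0056/(53.4×2.67) = 3.928×10^-5 K/W
Sum of known resistances R_other = 0.02345 K/W
Total R = ΔT/Q = 406/584 = 0.6952 K/W
R_cellular glass = R_total − R_other = 0.6718 K/W
k = L/(R·A) = 0.07/(0.6718×2.67)

k ≈ 0.039 W/(m·K)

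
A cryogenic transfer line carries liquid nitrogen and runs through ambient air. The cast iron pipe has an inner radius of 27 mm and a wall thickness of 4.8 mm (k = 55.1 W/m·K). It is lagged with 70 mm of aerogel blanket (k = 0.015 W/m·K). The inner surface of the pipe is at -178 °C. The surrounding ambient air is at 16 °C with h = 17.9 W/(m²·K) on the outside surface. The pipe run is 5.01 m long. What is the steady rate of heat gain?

Q ≈ 78.2 W

For a radial system each layer contributes R = ln(r_out/r_in)/(2πkL); films add R = 1/(hA).
R_cast iron pipe wall = ln(31.8/27)/(2π×55.1×5.01) = 9.434×10^-5 K/W
R_aerogel blanket = ln(101.8/31.8)/(2π×0.015×5.01) = 2.464 K/W
R_outer film = 1/(h_o·2πr_oL) = 1/(17.9×2π×0.1018×5.01) = 0.01743 K/W
R_total = 2.482 K/W
Q = ΔT/R_total = 194/2.482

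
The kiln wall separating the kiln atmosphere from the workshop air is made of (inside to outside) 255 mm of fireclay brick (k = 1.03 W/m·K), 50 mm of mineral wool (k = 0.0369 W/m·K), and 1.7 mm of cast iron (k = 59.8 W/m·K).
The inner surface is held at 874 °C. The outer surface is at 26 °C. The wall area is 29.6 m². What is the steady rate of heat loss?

Treating each layer as a thermal resistance in series:
R_fireclay brick = L/(kA) = 0.255/(1.03×29.6) = 0.008364 K/W
R_mineral wool = L/(kA) = 0.05/(0.0369×29.6) = 0.04578 K/W
R_cast iron = L/(kA) = 0.0017/(59.8×29.6) = 9.604×10^-7 K/W
R_total = 0.05414 K/W
Q = ΔT / R_total = 848 / 0.05414

Q ≈ 15700 W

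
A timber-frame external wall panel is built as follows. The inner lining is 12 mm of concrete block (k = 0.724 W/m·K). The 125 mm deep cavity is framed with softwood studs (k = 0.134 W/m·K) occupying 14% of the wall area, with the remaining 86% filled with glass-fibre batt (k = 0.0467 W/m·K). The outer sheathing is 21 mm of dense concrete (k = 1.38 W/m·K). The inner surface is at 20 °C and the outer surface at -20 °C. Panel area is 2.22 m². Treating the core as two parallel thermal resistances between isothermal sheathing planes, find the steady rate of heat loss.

Sheathing layers in series; stud and cavity paths in parallel between them.
R_inner = 0.012/(0.724×2.22) = 0.007466 K/W
R_stud  = 0.125/(0.134×0.14×2.22) = 3.001 K/W
R_cav   = 0.125/(0.0467×0.86×2.22) = 1.402 K/W
1/R_core = 1/R_stud + 1/R_cav → R_core = 0.9556 K/W
R_outer = 0.021/(1.38×2.22) = 0.006855 K/W
R_total = 0.9699 K/W
Q = ΔT/R_total = 40/0.9699

Q ≈ 41.2 W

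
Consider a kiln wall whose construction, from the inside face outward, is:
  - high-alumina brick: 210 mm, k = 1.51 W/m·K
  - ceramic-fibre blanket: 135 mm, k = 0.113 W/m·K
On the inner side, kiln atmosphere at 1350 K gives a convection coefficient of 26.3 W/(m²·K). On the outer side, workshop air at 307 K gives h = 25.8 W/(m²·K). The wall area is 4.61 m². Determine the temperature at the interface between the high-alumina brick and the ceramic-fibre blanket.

T ≈ 1220 K

Model the wall as resistances in series:
R_inner film = 1/(h_i·A) = 1/(26.3×4.61) = 0.008248 K/W
R_high-alumina brick = L/(kA) = 0.21/(1.51×4.61) = 0.03017 K/W
R_ceramic-fibre blanket = L/(kA) = 0.135/(0.113×4.61) = 0.2592 K/W
R_outer film = 1/(h_o·A) = 1/(25.8×4.61) = 0.008408 K/W
R_total = 0.306 K/W;  Q = ΔT/R_total = 1043/0.306 = 3409 W
T_interface = T_inner − Q·ΣR(inner→interface) = 1350 − 3410×0.03842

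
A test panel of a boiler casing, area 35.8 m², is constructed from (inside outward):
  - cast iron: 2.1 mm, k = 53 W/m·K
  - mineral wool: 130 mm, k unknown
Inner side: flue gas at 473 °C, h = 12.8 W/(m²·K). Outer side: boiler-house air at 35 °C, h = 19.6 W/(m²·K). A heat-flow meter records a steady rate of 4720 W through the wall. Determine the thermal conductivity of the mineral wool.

Series thermal resistances:
R_inner film = 1/(h_i·A) = 1/(12.8×35.8) = 0.002182 K/W
R_cast iron = L/(kA) = 0.0021/(53×35.8) = 1.107×10^-6 K/W
R_outer film = 1/(h_o·A) = 1/(19.6×35.8) = 0.001425 K/W
Sum of known resistances R_other = 0.003609 K/W
Total R = ΔT/Q = 438/4720 = 0.0928 K/W
R_mineral wool = R_total − R_other = 0.08919 K/W
k = L/(R·A) = 0.13/(0.08919×35.8)

k ≈ 0.0407 W/(m·K)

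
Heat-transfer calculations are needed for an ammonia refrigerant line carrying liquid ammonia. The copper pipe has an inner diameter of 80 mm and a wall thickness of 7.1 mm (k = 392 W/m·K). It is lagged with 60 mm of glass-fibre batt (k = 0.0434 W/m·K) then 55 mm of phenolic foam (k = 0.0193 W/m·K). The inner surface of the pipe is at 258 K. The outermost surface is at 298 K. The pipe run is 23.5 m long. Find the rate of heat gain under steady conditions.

Q ≈ 146 W

For a radial system each layer contributes R = ln(r_out/r_in)/(2πkL); films add R = 1/(hA).
R_copper pipe wall = ln(47.1/40)/(2π×392×23.5) = 2.823×10^-6 K/W
R_glass-fibre batt = ln(107.1/47.1)/(2π×0.0434×23.5) = 0.1282 K/W
R_phenolic foam = ln(162.1/107.1)/(2π×0.0193×23.5) = 0.1454 K/W
R_total = 0.2736 K/W
Q = ΔT/R_total = 40/0.2736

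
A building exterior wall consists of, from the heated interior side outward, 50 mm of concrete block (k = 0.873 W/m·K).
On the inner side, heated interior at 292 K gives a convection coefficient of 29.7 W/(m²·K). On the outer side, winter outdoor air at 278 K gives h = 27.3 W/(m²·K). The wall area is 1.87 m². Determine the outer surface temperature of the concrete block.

T ≈ 282 K

Series thermal resistances:
R_inner film = 1/(h_i·A) = 1/(29.7×1.87) = 0.01801 K/W
R_concrete block = L/(kA) = 0.05/(0.873×1.87) = 0.03063 K/W
R_outer film = 1/(h_o·A) = 1/(27.3×1.87) = 0.01959 K/W
R_total = 0.06822 K/W;  Q = ΔT/R_total = 14/0.06822 = 205.2 W
T_interface = T_inner − Q·ΣR(inner→interface) = 292 − 205×0.04863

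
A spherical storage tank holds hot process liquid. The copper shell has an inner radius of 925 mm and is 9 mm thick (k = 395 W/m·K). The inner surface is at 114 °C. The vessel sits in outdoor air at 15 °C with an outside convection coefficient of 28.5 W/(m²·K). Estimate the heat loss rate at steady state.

Spherical conduction: R = (1/r_in − 1/r_out)/(4πk) per layer; series-sum.
R_copper shell = (1/0.925 − 1/0.934)/(4π×395) = 2.099×10^-6 K/W
R_outer film = 1/(h·4πr_o²) = 1/(28.5×4π×0.934²) = 0.003201 K/W
R_total = 0.003203 K/W
Q = ΔT/R_total = 99/0.003203

Q ≈ 30900 W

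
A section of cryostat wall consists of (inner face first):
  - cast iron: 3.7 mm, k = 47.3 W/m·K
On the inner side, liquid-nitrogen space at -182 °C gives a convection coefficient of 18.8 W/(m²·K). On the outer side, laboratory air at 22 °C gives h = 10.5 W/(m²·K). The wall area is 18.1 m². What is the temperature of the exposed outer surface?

T ≈ -109 °C

Treating each layer as a thermal resistance in series:
R_inner film = 1/(h_i·A) = 1/(18.8×18.1) = 0.002939 K/W
R_cast iron = L/(kA) = 0.0037/(47.3×18.1) = 4.322×10^-6 K/W
R_outer film = 1/(h_o·A) = 1/(10.5×18.1) = 0.005262 K/W
R_total = 0.008205 K/W;  Q = ΔT/R_total = 204/0.008205 = 24860 W
T_interface = T_inner + Q·ΣR(inner→interface) = -182 + 24900×0.002943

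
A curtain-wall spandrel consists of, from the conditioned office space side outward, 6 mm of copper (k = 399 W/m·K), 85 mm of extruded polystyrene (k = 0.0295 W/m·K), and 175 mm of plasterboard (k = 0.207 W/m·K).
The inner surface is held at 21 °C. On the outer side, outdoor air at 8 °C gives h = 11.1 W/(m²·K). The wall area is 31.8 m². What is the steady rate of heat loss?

Thermal resistances in series:
R_copper = L/(kA) = 0.006/(399×31.8) = 4.729×10^-7 K/W
R_extruded polystyrene = L/(kA) = 0.085/(0.0295×31.8) = 0.09061 K/W
R_plasterboard = L/(kA) = 0.175/(0.207×31.8) = 0.02659 K/W
R_outer film = 1/(h_o·A) = 1/(11.1×31.8) = 0.002833 K/W
R_total = 0.12 K/W
Q = ΔT / R_total = 13 / 0.12

Q ≈ 108 W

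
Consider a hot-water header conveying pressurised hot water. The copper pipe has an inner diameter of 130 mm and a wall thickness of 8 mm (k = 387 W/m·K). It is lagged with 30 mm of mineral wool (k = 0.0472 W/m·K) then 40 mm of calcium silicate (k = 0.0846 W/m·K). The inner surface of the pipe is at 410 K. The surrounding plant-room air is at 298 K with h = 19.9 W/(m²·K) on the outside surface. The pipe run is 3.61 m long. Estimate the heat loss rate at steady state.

Q ≈ 220 W

Radial resistances (cylindrical: R_cond = ln(r_o/r_i)/(2πkL), R_conv = 1/(h·2πrL)):
R_copper pipe wall = ln(73/65)/(2π×387×3.61) = 1.322×10^-5 K/W
R_mineral wool = ln(103/73)/(2π×0.0472×3.61) = 0.3216 K/W
R_calcium silicate = ln(143/103)/(2π×0.0846×3.61) = 0.171 K/W
R_outer film = 1/(h_o·2πr_oL) = 1/(19.9×2π×0.143×3.61) = 0.01549 K/W
R_total = 0.5081 K/W
Q = ΔT/R_total = 112/0.5081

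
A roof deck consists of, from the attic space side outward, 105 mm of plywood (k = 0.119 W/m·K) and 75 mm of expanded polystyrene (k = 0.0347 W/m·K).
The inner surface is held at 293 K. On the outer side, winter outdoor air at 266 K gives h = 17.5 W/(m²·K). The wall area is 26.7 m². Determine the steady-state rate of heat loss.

Model the wall as resistances in series:
R_plywood = L/(kA) = 0.105/(0.119×26.7) = 0.03305 K/W
R_expanded polystyrene = L/(kA) = 0.075/(0.0347×26.7) = 0.08095 K/W
R_outer film = 1/(h_o·A) = 1/(17.5×26.7) = 0.00214 K/W
R_total = 0.1161 K/W
Q = ΔT / R_total = 27 / 0.1161

Q ≈ 232 W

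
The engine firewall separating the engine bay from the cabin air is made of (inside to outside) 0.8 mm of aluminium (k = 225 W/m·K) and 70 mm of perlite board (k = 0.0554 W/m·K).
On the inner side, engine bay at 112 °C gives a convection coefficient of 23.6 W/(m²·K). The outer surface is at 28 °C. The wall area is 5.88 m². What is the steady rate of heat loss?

Series thermal resistances:
R_inner film = 1/(h_i·A) = 1/(23.6×5.88) = 0.007206 K/W
R_aluminium = L/(kA) = 0.0008/(225×5.88) = 6.047×10^-7 K/W
R_perlite board = L/(kA) = 0.07/(0.0554×5.88) = 0.2149 K/W
R_total = 0.2221 K/W
Q = ΔT / R_total = 84 / 0.2221

Q ≈ 378 W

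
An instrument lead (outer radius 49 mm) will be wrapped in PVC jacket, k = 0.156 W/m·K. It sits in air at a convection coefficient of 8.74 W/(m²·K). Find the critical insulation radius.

r_cr ≈ 17.8 mm

For a cylinder r_cr = k/h = 0.156/8.74
r_cr = 17.8 mm; since the bare radius (49 mm) is above r_cr, any added insulation will reduce heat loss.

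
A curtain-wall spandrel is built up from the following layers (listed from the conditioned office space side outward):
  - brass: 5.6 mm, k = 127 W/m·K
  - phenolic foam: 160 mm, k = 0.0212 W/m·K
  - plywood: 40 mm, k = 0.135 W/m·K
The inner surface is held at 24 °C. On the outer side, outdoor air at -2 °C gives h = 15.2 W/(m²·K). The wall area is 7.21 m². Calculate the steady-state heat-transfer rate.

Using the resistance-network approach (series):
R_brass = L/(kA) = 0.0056/(127×7.21) = 6.116×10^-6 K/W
R_phenolic foam = L/(kA) = 0.16/(0.0212×7.21) = 1.047 K/W
R_plywood = L/(kA) = 0.04/(0.135×7.21) = 0.0411 K/W
R_outer film = 1/(h_o·A) = 1/(15.2×7.21) = 0.009125 K/W
R_total = 1.097 K/W
Q = ΔT / R_total = 26 / 1.097

Q ≈ 23.7 W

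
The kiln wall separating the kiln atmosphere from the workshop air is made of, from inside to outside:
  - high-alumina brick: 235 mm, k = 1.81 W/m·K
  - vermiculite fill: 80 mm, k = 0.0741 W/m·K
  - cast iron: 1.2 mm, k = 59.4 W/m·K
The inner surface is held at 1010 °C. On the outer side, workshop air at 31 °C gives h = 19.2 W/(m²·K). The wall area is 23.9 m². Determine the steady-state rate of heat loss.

Q ≈ 18500 W

Treating each layer as a thermal resistance in series:
R_high-alumina brick = L/(kA) = 0.235/(1.81×23.9) = 0.005432 K/W
R_vermiculite fill = L/(kA) = 0.08/(0.0741×23.9) = 0.04517 K/W
R_cast iron = L/(kA) = 0.0012/(59.4×23.9) = 8.453×10^-7 K/W
R_outer film = 1/(h_o·A) = 1/(19.2×23.9) = 0.002179 K/W
R_total = 0.05278 K/W
Q = ΔT / R_total = 979 / 0.05278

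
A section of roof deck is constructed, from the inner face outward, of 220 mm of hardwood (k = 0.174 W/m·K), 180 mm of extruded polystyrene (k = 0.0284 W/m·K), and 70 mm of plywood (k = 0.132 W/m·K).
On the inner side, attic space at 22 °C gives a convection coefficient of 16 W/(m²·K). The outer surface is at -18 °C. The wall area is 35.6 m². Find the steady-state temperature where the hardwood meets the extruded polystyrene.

Model the wall as resistances in series:
R_inner film = 1/(h_i·A) = 1/(16×35.6) = 0.001756 K/W
R_hardwood = L/(kA) = 0.22/(0.174×35.6) = 0.03552 K/W
R_extruded polystyrene = L/(kA) = 0.18/(0.0284×35.6) = 0.178 K/W
R_plywood = L/(kA) = 0.07/(0.132×35.6) = 0.0149 K/W
R_total = 0.2302 K/W;  Q = ΔT/R_total = 40/0.2302 = 173.8 W
T_interface = T_inner − Q·ΣR(inner→interface) = 22 − 174×0.03727

T ≈ 15.5 °C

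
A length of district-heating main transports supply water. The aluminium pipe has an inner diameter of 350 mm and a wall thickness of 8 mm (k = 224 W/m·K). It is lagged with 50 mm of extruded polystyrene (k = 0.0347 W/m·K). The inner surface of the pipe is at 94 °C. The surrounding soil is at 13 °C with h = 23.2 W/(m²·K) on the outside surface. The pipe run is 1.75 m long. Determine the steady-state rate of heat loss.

Q ≈ 125 W

Per-layer cylindrical resistances, series-summed:
R_aluminium pipe wall = ln(183/175)/(2π×224×1.75) = 1.815×10^-5 K/W
R_extruded polystyrene = ln(233/183)/(2π×0.0347×1.75) = 0.6331 K/W
R_outer film = 1/(h_o·2πr_oL) = 1/(23.2×2π×0.233×1.75) = 0.01682 K/W
R_total = 0.6499 K/W
Q = ΔT/R_total = 81/0.6499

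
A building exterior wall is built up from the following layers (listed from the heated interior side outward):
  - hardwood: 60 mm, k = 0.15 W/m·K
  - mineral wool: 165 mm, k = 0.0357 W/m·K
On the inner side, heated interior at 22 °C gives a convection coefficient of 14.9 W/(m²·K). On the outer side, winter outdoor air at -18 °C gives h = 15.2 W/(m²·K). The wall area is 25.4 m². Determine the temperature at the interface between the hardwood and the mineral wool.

T ≈ 18.4 °C

Model the wall as resistances in series:
R_inner film = 1/(h_i·A) = 1/(14.9×25.4) = 0.002642 K/W
R_hardwood = L/(kA) = 0.06/(0.15×25.4) = 0.01575 K/W
R_mineral wool = L/(kA) = 0.165/(0.0357×25.4) = 0.182 K/W
R_outer film = 1/(h_o·A) = 1/(15.2×25.4) = 0.00259 K/W
R_total = 0.2029 K/W;  Q = ΔT/R_total = 40/0.2029 = 197.1 W
T_interface = T_inner − Q·ΣR(inner→interface) = 22 − 197×0.01839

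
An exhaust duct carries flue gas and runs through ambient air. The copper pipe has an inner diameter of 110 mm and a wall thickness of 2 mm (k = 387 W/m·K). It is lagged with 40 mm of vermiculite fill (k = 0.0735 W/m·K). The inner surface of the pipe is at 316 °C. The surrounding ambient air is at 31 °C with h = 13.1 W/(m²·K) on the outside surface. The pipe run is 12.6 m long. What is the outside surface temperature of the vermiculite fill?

T ≈ 59 °C

For a radial system each layer contributes R = ln(r_out/r_in)/(2πkL); films add R = 1/(hA).
R_copper pipe wall = ln(57/55)/(2π×387×12.6) = 1.166×10^-6 K/W
R_vermiculite fill = ln(97/57)/(2π×0.0735×12.6) = 0.09137 K/W
R_outer film = 1/(h_o·2πr_oL) = 1/(13.1×2π×0.097×12.6) = 0.00994 K/W
R_total = 0.1013 K/W
Q = ΔT/R_total = 285/0.1013
Q = 2810 W
T_interface = T_inner − Q·ΣR(inner→interface) = 316 − 2810×0.09137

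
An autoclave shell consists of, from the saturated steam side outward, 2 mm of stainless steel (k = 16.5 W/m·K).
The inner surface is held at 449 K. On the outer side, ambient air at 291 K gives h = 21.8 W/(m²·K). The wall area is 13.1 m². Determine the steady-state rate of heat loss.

Q ≈ 45000 W

Thermal resistances in series:
R_stainless steel = L/(kA) = 0.002/(16.5×13.1) = 9.253×10^-6 K/W
R_outer film = 1/(h_o·A) = 1/(21.8×13.1) = 0.003502 K/W
R_total = 0.003511 K/W
Q = ΔT / R_total = 158 / 0.003511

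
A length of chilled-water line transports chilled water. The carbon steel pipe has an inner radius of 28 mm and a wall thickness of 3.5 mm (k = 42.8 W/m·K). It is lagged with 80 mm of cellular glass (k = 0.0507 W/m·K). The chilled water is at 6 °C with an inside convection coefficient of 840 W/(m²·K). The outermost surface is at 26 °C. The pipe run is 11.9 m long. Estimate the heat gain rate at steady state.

Q ≈ 59.9 W

Treating each annulus and film as a series resistance:
R_inner film = 1/(h_i·2πr₁L) = 1/(840×2π×0.028×11.9) = 5.686×10^-4 K/W
R_carbon steel pipe wall = ln(31.5/28)/(2π×42.8×11.9) = 3.681×10^-5 K/W
R_cellular glass = ln(111.5/31.5)/(2π×0.0507×11.9) = 0.3334 K/W
R_total = 0.3341 K/W
Q = ΔT/R_total = 20/0.3341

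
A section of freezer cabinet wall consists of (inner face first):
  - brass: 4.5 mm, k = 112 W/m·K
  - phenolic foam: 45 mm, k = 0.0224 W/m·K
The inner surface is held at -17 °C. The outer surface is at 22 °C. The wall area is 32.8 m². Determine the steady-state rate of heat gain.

Thermal resistances in series:
R_brass = L/(kA) = 0.0045/(112×32.8) = 1.225×10^-6 K/W
R_phenolic foam = L/(kA) = 0.045/(0.0224×32.8) = 0.06125 K/W
R_total = 0.06125 K/W
Q = ΔT / R_total = 39 / 0.06125

Q ≈ 637 W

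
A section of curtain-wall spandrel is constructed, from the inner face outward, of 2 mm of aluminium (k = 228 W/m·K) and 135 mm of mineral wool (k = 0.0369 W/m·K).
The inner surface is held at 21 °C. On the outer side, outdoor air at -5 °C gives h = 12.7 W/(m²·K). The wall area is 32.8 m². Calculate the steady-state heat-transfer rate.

Q ≈ 228 W

Model the wall as resistances in series:
R_aluminium = L/(kA) = 0.002/(228×32.8) = 2.674×10^-7 K/W
R_mineral wool = L/(kA) = 0.135/(0.0369×32.8) = 0.1115 K/W
R_outer film = 1/(h_o·A) = 1/(12.7×32.8) = 0.002401 K/W
R_total = 0.1139 K/W
Q = ΔT / R_total = 26 / 0.1139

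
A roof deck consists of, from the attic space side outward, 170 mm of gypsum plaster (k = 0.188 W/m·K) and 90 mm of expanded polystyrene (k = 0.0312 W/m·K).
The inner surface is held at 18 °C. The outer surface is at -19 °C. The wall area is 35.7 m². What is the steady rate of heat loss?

Q ≈ 349 W

Series thermal resistances:
R_gypsum plaster = L/(kA) = 0.17/(0.188×35.7) = 0.02533 K/W
R_expanded polystyrene = L/(kA) = 0.09/(0.0312×35.7) = 0.0808 K/W
R_total = 0.1061 K/W
Q = ΔT / R_total = 37 / 0.1061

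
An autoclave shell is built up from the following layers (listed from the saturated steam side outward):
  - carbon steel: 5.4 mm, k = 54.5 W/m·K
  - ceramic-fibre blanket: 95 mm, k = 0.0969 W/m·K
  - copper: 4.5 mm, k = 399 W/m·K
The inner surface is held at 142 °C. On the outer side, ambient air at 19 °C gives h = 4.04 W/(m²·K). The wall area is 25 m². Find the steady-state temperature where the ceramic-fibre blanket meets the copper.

T ≈ 43.8 °C

Series thermal resistances:
R_carbon steel = L/(kA) = 0.0054/(54.5×25) = 3.963×10^-6 K/W
R_ceramic-fibre blanket = L/(kA) = 0.095/(0.0969×25) = 0.03922 K/W
R_copper = L/(kA) = 0.0045/(399×25) = 4.511×10^-7 K/W
R_outer film = 1/(h_o·A) = 1/(4.04×25) = 0.009901 K/W
R_total = 0.04912 K/W;  Q = ΔT/R_total = 123/0.04912 = 2504 W
T_interface = T_inner − Q·ΣR(inner→interface) = 142 − 2500×0.03922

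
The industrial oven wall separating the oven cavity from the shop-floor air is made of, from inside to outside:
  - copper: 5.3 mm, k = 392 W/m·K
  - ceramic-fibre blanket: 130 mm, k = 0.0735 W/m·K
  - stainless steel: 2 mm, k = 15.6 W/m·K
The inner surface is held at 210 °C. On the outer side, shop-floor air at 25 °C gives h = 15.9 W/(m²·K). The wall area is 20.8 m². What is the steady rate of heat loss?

Q ≈ 2100 W

Series thermal resistances:
R_copper = L/(kA) = 0.0053/(392×20.8) = 6.5×10^-7 K/W
R_ceramic-fibre blanket = L/(kA) = 0.13/(0.0735×20.8) = 0.08503 K/W
R_stainless steel = L/(kA) = 0.002/(15.6×20.8) = 6.164×10^-6 K/W
R_outer film = 1/(h_o·A) = 1/(15.9×20.8) = 0.003024 K/W
R_total = 0.08806 K/W
Q = ΔT / R_total = 185 / 0.08806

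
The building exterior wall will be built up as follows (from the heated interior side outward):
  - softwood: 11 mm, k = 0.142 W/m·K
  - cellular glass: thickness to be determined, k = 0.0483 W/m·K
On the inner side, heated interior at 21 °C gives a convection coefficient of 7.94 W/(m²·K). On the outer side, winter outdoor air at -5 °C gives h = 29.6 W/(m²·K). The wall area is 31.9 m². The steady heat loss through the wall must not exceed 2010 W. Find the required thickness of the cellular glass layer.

Thermal resistances in series:
R_inner film = 1/(h_i·A) = 1/(7.94×31.9) = 0.003948 K/W
R_softwood = L/(kA) = 0.011/(0.142×31.9) = 0.002428 K/W
R_outer film = 1/(h_o·A) = 1/(29.6×31.9) = 0.001059 K/W
Sum of the known resistances R_other = 0.007436 K/W
Required total resistance R_tot = ΔT/Q_allow = 26/2010 = 0.01294 K/W
R_cellular glass = R_tot − R_other = 0.0055 K/W
L = R·k·A = 0.0055×0.0483×31.9

L ≈ 8.47 mm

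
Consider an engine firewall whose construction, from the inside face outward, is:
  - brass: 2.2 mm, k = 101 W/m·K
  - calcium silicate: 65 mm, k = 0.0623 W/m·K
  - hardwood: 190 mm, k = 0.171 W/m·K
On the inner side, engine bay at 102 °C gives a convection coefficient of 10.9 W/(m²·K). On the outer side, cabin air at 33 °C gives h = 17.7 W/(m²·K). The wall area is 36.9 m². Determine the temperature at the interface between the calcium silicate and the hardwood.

T ≈ 68 °C

Model the wall as resistances in series:
R_inner film = 1/(h_i·A) = 1/(10.9×36.9) = 0.002486 K/W
R_brass = L/(kA) = 0.0022/(101×36.9) = 5.903×10^-7 K/W
R_calcium silicate = L/(kA) = 0.065/(0.0623×36.9) = 0.02827 K/W
R_hardwood = L/(kA) = 0.19/(0.171×36.9) = 0.03011 K/W
R_outer film = 1/(h_o·A) = 1/(17.7×36.9) = 0.001531 K/W
R_total = 0.0624 K/W;  Q = ΔT/R_total = 69/0.0624 = 1106 W
T_interface = T_inner − Q·ΣR(inner→interface) = 102 − 1110×0.03076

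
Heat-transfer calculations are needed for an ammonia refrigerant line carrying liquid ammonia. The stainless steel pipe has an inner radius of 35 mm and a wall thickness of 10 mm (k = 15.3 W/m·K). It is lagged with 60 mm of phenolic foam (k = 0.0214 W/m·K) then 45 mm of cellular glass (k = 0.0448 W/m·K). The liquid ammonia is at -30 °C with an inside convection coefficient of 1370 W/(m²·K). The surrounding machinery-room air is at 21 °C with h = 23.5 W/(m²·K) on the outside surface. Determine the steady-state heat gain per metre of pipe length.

q′ ≈ 6.69 W/m

Treating each annulus and film as a series resistance:
R_inner film = 1/(h_i·2πr₁L) = 1/(1370×2π×0.035×1) = 0.003319 K/W
R_stainless steel pipe wall = ln(45/35)/(2π×15.3×1) = 0.002614 K/W
R_phenolic foam = ln(105/45)/(2π×0.0214×1) = 6.301 K/W
R_cellular glass = ln(150/105)/(2π×0.0448×1) = 1.267 K/W
R_outer film = 1/(h_o·2πr_oL) = 1/(23.5×2π×0.15×1) = 0.04515 K/W
R_total = 7.62 K/W
Q = ΔT/R_total = 51/7.62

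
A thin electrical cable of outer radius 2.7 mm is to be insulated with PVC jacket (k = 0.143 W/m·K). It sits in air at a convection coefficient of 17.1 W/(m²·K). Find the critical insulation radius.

r_cr ≈ 8.36 mm

For a cylinder r_cr = k/h = 0.143/17.1
r_cr = 8.36 mm; since the bare radius (2.7 mm) is below r_cr, adding a thin layer of insulation will *increase* heat loss.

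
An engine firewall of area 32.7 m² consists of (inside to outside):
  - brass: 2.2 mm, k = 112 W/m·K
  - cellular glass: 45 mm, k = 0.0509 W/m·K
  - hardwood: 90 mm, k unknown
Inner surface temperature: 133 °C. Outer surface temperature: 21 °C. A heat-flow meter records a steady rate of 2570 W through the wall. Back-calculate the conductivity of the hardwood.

k ≈ 0.166 W/(m·K)

Thermal resistances in series:
R_brass = L/(kA) = 0.0022/(112×32.7) = 6.007×10^-7 K/W
R_cellular glass = L/(kA) = 0.045/(0.0509×32.7) = 0.02704 K/W
Sum of known resistances R_other = 0.02704 K/W
Total R = ΔT/Q = 112/2570 = 0.04358 K/W
R_hardwood = R_total − R_other = 0.01654 K/W
k = L/(R·A) = 0.09/(0.01654×32.7)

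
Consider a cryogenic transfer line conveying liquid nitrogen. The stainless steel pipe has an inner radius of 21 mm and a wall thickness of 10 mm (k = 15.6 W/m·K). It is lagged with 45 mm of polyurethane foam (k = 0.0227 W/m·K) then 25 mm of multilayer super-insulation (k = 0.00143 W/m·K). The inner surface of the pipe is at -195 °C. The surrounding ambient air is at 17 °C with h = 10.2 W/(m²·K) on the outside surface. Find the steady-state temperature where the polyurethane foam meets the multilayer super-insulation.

Treating each annulus and film as a series resistance:
R_stainless steel pipe wall = ln(31/21)/(2π×15.6×1) = 0.003973 K/W
R_polyurethane foam = ln(76/31)/(2π×0.0227×1) = 6.287 K/W
R_multilayer super-insulation = ln(101/76)/(2π×0.00143×1) = 31.65 K/W
R_outer film = 1/(h_o·2πr_oL) = 1/(10.2×2π×0.101×1) = 0.1545 K/W
R_total = 38.1 K/W
Q = ΔT/R_total = 212/38.1
Q = 5.56 W/m
T_interface = T_inner + Q·ΣR(inner→interface) = -195 + 5.56×6.291

T ≈ -160 °C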